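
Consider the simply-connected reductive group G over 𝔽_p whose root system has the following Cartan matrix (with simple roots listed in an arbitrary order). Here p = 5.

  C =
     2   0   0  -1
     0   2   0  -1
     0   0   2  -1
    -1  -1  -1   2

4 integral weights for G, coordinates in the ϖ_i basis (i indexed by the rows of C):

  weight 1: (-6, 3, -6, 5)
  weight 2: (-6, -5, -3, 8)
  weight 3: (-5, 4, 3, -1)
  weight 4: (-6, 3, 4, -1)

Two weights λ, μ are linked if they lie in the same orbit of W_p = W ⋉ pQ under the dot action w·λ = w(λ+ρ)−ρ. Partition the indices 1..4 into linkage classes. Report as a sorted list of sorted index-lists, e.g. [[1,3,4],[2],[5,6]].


C ↔ D_4 under row/col permutation; |W(D_4)| = 192.

Folding the 4 weights λ_j+ρ into Ā_5 (reps in the given 4-coord order):

  1: (0, 1, 0, 0)
  2: (1, 0, 2, 0)
  3: (0, 1, 0, 0)
  4: (0, 1, 0, 0)

Partition of {1..4} into 2 W_5-dot-orbits:

[[1, 3, 4], [2]]


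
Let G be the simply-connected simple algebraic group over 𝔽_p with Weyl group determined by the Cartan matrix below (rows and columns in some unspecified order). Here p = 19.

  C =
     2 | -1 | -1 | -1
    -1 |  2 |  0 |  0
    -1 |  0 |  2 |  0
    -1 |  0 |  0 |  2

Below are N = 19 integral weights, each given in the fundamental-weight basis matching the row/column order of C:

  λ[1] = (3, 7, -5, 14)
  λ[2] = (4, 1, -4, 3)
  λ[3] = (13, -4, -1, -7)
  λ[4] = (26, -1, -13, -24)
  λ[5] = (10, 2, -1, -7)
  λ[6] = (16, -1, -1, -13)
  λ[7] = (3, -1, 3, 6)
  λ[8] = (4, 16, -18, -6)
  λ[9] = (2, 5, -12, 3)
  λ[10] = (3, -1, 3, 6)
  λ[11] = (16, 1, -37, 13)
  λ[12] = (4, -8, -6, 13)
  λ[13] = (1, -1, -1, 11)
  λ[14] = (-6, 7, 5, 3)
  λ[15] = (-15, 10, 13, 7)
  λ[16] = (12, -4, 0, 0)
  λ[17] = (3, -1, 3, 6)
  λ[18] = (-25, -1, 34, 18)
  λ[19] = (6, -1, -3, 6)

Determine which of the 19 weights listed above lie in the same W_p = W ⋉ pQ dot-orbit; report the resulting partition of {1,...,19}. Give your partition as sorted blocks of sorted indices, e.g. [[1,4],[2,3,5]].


Type D_4, rank 4, |W|=192; reorder rows/cols to standard.

Alcove-folded reps (p=19, 19 weights, presented ϖ-order):

    λ_1 → (4, 0, 4, 7)
    λ_2 → (2, 2, 3, 4)
    λ_3 → (5, 3, 0, 6)
    λ_4 → (4, 0, 4, 7)
    λ_5 → (5, 3, 0, 6)
    λ_6 → (2, 0, 0, 12)
    λ_7 → (4, 0, 4, 7)
    λ_8 → (2, 0, 0, 12)
    λ_9 → (2, 2, 3, 4)
    λ_10 → (4, 0, 4, 7)
    λ_11 → (2, 0, 0, 12)
    λ_12 → (5, 0, 2, 7)
    λ_13 → (2, 0, 0, 12)
    λ_14 → (4, 3, 1, 1)
    λ_15 → (5, 3, 0, 6)
    λ_16 → (4, 3, 1, 1)
    λ_17 → (4, 0, 4, 7)
    λ_18 → (5, 3, 0, 6)
    λ_19 → (5, 0, 2, 7)

These 19 weights hit 6 W_19-dot-orbits; sizes (5, 2, 4, 4, 2, 2):

[[1, 4, 7, 10, 17], [2, 9], [3, 5, 15, 18], [6, 8, 11, 13], [12, 19], [14, 16]]


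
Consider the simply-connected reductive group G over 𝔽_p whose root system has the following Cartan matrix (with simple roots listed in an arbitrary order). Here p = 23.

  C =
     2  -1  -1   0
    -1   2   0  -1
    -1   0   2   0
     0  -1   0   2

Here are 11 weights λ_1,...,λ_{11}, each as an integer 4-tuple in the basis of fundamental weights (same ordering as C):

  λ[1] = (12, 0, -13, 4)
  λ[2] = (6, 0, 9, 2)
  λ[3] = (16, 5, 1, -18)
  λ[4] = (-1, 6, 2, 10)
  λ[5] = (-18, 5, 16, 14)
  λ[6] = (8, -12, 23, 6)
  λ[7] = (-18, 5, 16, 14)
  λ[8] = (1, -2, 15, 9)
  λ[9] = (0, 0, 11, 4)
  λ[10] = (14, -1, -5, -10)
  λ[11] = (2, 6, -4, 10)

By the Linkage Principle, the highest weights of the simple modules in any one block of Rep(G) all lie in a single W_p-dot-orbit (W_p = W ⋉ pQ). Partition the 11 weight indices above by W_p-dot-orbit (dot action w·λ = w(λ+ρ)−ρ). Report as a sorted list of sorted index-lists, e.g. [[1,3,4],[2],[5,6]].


Cartan matrix: type A_4 (|W|=120); un-permuting the 4 rows.

λ_j+ρ reflected into Ā_23 (⟨·,θ^∨⟩≤23); 4-tuples as given:

  λ_1+ρ ↦ (1, 1, 12, 5)
  λ_2+ρ ↦ (7, 1, 10, 3)
  λ_3+ρ ↦ (6, 11, 0, 4)
  λ_4+ρ ↦ (0, 7, 3, 11)
  λ_5+ρ ↦ (6, 11, 0, 4)
  λ_6+ρ ↦ (1, 1, 12, 5)
  λ_7+ρ ↦ (6, 11, 0, 4)
  λ_8+ρ ↦ (1, 1, 12, 5)
  λ_9+ρ ↦ (1, 1, 12, 5)
  λ_10+ρ ↦ (2, 9, 4, 0)
  λ_11+ρ ↦ (0, 7, 3, 11)

5 distinct reps among the 11 weights ⇒ 5 W_23-linkage classes:

[[1, 6, 8, 9], [2], [3, 5, 7], [4, 11], [10]]


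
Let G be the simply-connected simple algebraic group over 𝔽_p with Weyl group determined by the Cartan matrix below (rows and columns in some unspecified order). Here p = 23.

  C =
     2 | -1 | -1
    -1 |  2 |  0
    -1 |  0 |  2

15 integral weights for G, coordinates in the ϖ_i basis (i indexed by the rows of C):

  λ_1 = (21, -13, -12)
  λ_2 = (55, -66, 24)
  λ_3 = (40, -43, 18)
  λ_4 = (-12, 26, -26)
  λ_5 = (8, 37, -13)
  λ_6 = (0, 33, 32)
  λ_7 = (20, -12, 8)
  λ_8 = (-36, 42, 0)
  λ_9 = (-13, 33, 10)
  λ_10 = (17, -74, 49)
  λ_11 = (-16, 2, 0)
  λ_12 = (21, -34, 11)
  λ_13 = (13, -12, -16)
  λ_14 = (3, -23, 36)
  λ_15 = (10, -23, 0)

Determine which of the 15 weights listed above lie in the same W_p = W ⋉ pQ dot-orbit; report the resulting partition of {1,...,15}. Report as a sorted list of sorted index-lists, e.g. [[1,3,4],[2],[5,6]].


A_3 Cartan matrix, 3 simple roots permuted; ρ=(1,1,1).

Folding the 15 weights λ_j+ρ into Ā_23 (reps in the given 3-coord order):

  [1] (1, 11, 10)
  [2] (10, 4, 2)
  [3] (4, 14, 1)
  [4] (10, 4, 2)
  [5] (11, 1, 3)
  [6] (1, 11, 10)
  [7] (10, 4, 2)
  [8] (11, 1, 3)
  [9] (1, 11, 10)
  [10] (4, 14, 1)
  [11] (11, 1, 3)
  [12] (1, 11, 10)
  [13] (11, 1, 3)
  [14] (4, 14, 1)
  [15] (1, 11, 10)

Grouping the 15 weights by Ā_23-representative: 4 linkage classes.

[[1, 6, 9, 12, 15], [2, 4, 7], [3, 10, 14], [5, 8, 11, 13]]


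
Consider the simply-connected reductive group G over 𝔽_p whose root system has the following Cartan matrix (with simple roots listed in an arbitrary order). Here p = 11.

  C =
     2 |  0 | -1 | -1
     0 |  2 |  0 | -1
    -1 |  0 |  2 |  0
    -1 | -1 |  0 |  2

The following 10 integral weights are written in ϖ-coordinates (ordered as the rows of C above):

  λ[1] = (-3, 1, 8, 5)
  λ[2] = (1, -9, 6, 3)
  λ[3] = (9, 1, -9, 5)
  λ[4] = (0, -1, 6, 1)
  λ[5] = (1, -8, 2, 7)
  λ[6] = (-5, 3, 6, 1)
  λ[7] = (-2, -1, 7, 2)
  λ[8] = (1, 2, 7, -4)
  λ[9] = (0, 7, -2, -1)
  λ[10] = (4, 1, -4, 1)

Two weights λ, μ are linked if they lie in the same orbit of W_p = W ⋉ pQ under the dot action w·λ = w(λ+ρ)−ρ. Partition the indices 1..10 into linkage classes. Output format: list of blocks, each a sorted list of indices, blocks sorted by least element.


Cartan matrix: type A_4 (|W|=120); un-permuting the 4 rows.

Alcove-folded reps (p=11, 10 weights, presented ϖ-order):

  λ_1+ρ ↦ (2, 2, 3, 2)
  λ_2+ρ ↦ (2, 2, 3, 2)
  λ_3+ρ ↦ (2, 5, 1, 1)
  λ_4+ρ ↦ (1, 0, 7, 2)
  λ_5+ρ ↦ (2, 5, 1, 1)
  λ_6+ρ ↦ (2, 2, 3, 2)
  λ_7+ρ ↦ (1, 0, 7, 2)
  λ_8+ρ ↦ (1, 0, 7, 2)
  λ_9+ρ ↦ (0, 8, 1, 0)
  λ_10+ρ ↦ (2, 2, 3, 2)

Partition of {1..10} into 4 W_11-dot-orbits:

[[1, 2, 6, 10], [3, 5], [4, 7, 8], [9]]


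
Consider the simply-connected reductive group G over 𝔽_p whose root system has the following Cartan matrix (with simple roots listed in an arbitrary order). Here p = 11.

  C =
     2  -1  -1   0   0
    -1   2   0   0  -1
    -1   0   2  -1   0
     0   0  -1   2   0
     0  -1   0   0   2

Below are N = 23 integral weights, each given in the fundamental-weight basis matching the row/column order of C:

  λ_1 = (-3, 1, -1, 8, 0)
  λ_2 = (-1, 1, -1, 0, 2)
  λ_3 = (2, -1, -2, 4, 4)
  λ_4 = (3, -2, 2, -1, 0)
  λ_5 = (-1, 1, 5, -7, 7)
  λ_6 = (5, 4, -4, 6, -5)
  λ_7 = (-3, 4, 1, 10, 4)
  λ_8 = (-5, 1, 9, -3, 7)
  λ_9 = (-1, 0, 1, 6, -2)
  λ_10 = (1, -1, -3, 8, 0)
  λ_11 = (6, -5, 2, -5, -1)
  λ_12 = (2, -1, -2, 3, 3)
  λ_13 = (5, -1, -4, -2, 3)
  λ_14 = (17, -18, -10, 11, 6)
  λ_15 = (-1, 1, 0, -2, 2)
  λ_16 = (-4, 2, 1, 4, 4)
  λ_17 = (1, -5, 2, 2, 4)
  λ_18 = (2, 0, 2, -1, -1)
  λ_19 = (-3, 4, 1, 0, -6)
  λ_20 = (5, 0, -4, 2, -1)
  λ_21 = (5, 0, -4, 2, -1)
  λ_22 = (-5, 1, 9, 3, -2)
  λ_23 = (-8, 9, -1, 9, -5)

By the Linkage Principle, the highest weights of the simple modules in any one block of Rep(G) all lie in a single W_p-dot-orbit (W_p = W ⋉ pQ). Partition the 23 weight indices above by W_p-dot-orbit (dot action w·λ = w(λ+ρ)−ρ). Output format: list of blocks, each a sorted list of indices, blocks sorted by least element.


Root system A_5: the 5×5 matrix C matches after relabeling.

W_11-reps of the 23 weights in Ā_11 (same 5-coord order as C):

  λ_1 → (0, 0, 2, 7, 1) · λ_2 → (0, 2, 0, 1, 3) · λ_3 → (2, 0, 1, 3, 4) · λ_4 → (3, 1, 3, 0, 0) · λ_5 → (0, 2, 0, 1, 3) · λ_6 → (3, 1, 3, 0, 0) · λ_7 → (0, 2, 0, 1, 3) · λ_8 → (2, 2, 1, 3, 1) · λ_9 → (0, 0, 2, 7, 1) · λ_10 → (0, 0, 2, 7, 1) · λ_11 → (2, 0, 1, 3, 4) · λ_12 → (2, 0, 1, 3, 4) · λ_13 → (2, 0, 1, 3, 4) · λ_14 → (1, 0, 6, 1, 1) · λ_15 → (0, 2, 0, 1, 3) · λ_16 → (2, 0, 1, 3, 4) · λ_17 → (2, 2, 1, 3, 1) · λ_18 → (3, 1, 3, 0, 0) · λ_19 → (0, 2, 0, 1, 3) · λ_20 → (3, 1, 3, 0, 0) · λ_21 → (3, 1, 3, 0, 0) · λ_22 → (1, 0, 6, 1, 1) · λ_23 → (1, 0, 6, 1, 1)

These 23 weights hit 6 W_11-dot-orbits; sizes (3, 5, 5, 5, 2, 3):

[[1, 9, 10], [2, 5, 7, 15, 19], [3, 11, 12, 13, 16], [4, 6, 18, 20, 21], [8, 17], [14, 22, 23]]


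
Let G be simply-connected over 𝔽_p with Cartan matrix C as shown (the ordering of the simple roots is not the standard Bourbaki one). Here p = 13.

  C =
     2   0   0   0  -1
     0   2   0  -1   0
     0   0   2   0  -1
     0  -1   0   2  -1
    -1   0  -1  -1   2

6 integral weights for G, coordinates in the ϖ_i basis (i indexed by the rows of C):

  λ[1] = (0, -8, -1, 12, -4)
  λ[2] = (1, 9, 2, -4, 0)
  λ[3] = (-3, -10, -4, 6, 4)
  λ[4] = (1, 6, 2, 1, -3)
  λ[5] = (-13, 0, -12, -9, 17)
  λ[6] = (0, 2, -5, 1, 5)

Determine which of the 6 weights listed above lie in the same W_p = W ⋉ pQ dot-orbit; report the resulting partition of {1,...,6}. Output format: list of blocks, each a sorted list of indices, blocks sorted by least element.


Dynkin diagram of C (from the 8 off-diagonal −1 entries): D_5.

W_13-reps of the 6 weights in Ā_13 (same 5-coord order as C):

  λ_1 → (0, 7, 1, 0, 2)
  λ_2 → (0, 7, 1, 0, 2)
  λ_3 → (0, 7, 1, 0, 2)
  λ_4 → (0, 7, 1, 0, 2)
  λ_5 → (1, 5, 0, 0, 1)
  λ_6 → (1, 2, 4, 1, 1)

These 6 weights hit 3 W_13-dot-orbits; sizes (4, 1, 1):

[[1, 2, 3, 4], [5], [6]]


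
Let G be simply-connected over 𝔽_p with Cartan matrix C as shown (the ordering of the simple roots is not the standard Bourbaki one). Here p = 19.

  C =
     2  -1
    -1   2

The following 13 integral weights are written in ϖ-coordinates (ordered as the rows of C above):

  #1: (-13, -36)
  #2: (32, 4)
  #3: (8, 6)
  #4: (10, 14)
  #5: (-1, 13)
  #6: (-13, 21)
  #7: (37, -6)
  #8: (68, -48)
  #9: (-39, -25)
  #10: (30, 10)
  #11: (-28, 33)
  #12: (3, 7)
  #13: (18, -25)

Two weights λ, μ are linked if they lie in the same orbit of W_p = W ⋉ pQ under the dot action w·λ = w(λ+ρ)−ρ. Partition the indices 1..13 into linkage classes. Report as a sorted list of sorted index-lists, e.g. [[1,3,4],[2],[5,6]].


Type A_2, rank 2, |W|=6; reorder rows/cols to standard.

Folding the 13 weights λ_j+ρ into Ā_19 (reps in the given 2-coord order):

  1: (9, 7) · 2: (0, 14) · 3: (9, 7) · 4: (4, 8) · 5: (0, 14) · 6: (9, 7) · 7: (0, 14) · 8: (9, 7) · 9: (0, 14) · 10: (4, 8) · 11: (4, 8) · 12: (4, 8) · 13: (0, 14)

Partition of {1..13} into 3 W_19-dot-orbits:

[[1, 3, 6, 8], [2, 5, 7, 9, 13], [4, 10, 11, 12]]


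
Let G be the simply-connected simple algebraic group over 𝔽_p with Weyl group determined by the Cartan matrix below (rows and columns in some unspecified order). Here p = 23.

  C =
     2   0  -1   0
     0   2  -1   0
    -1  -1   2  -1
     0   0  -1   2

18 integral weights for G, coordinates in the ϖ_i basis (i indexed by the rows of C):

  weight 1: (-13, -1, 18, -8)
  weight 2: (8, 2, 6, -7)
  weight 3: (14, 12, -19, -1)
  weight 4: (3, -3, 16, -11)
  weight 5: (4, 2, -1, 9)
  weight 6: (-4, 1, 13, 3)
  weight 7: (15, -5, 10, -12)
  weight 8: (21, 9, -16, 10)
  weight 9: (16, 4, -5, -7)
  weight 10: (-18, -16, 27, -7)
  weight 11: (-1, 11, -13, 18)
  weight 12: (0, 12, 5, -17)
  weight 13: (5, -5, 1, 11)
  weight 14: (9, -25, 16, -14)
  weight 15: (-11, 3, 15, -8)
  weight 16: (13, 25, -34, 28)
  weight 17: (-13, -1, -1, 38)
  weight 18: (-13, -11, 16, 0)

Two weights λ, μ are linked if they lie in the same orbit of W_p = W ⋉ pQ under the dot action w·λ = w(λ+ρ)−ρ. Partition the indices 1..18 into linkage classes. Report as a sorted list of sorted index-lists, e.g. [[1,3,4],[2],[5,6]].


Root system D_4: the 4×4 matrix C matches after relabeling.

Folding the 18 weights λ_j+ρ into Ā_23 (reps in the given 4-coord order):

  [1] (12, 0, 0, 7) · [2] (9, 3, 1, 6) · [3] (5, 3, 0, 10) · [4] (4, 2, 2, 10) · [5] (5, 3, 0, 10) · [6] (3, 2, 3, 4) · [7] (12, 0, 0, 7) · [8] (7, 5, 1, 4) · [9] (7, 5, 1, 4) · [10] (7, 5, 1, 4) · [11] (12, 0, 0, 7) · [12] (9, 3, 1, 6) · [13] (4, 2, 2, 10) · [14] (9, 3, 1, 6) · [15] (9, 3, 1, 6) · [16] (9, 3, 1, 6) · [17] (12, 0, 0, 7) · [18] (7, 5, 1, 4)

These 18 weights hit 6 W_23-dot-orbits; sizes (4, 5, 2, 2, 1, 4):

[[1, 7, 11, 17], [2, 12, 14, 15, 16], [3, 5], [4, 13], [6], [8, 9, 10, 18]]


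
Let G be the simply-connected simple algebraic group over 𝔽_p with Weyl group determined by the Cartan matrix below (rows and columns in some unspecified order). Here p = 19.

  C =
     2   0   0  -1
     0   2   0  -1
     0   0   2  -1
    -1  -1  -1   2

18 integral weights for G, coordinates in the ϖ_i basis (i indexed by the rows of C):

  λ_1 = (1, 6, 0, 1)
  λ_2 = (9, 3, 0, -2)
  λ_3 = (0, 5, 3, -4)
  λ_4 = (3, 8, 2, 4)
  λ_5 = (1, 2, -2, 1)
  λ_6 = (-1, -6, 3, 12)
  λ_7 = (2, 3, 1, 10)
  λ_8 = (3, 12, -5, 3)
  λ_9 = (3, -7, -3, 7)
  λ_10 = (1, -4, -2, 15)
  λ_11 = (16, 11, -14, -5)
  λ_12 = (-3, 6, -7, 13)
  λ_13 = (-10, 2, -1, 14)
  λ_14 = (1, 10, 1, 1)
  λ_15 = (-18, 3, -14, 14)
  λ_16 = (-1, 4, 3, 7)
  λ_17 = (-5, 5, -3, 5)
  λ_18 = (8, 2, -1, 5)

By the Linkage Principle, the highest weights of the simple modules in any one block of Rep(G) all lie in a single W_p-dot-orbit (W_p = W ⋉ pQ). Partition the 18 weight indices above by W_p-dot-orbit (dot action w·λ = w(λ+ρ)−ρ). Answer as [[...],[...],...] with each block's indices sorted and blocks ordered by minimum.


C ↔ D_4 under row/col permutation; |W(D_4)| = 192.

Ā_19 reps of the 18 weights (D_4, coords as presented):

  [1] (2, 7, 1, 2)
  [2] (9, 3, 0, 1)
  [3] (2, 3, 1, 1)
  [4] (2, 7, 1, 2)
  [5] (2, 3, 1, 1)
  [6] (0, 5, 4, 2)
  [7] (2, 3, 1, 1)
  [8] (2, 11, 2, 2)
  [9] (4, 6, 2, 0)
  [10] (2, 3, 1, 1)
  [11] (0, 5, 4, 2)
  [12] (0, 5, 4, 2)
  [13] (9, 3, 0, 1)
  [14] (2, 11, 2, 2)
  [15] (2, 11, 2, 2)
  [16] (0, 5, 4, 2)
  [17] (4, 6, 2, 0)
  [18] (9, 3, 0, 1)

Linkage partition of the 18 weights (6 classes, p=19):

[[1, 4], [2, 13, 18], [3, 5, 7, 10], [6, 11, 12, 16], [8, 14, 15], [9, 17]]


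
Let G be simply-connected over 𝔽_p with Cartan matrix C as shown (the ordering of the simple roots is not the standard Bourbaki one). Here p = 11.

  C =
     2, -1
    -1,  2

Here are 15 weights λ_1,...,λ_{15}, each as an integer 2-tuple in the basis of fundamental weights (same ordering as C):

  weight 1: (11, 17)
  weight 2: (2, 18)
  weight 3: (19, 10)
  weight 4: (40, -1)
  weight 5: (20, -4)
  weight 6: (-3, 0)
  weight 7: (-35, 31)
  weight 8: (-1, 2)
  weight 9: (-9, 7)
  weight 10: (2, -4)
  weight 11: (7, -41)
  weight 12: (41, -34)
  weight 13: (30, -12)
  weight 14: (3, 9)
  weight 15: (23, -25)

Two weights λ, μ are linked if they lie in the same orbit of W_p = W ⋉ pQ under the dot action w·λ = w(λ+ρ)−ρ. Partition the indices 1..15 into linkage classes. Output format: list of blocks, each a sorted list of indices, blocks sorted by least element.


Type A_2, rank 2, |W|=6; reorder rows/cols to standard.

Folding the 15 weights λ_j+ρ into Ā_11 (reps in the given 2-coord order):

    [1] (1, 7)
    [2] (8, 0)
    [3] (9, 0)
    [4] (8, 0)
    [5] (1, 7)
    [6] (1, 1)
    [7] (1, 1)
    [8] (0, 3)
    [9] (8, 0)
    [10] (0, 3)
    [11] (1, 7)
    [12] (9, 0)
    [13] (9, 0)
    [14] (1, 7)
    [15] (9, 0)

The 15 indices split into 5 linkage classes (same alcove rep ⇔ same W_11-dot-orbit):

[[1, 5, 11, 14], [2, 4, 9], [3, 12, 13, 15], [6, 7], [8, 10]]


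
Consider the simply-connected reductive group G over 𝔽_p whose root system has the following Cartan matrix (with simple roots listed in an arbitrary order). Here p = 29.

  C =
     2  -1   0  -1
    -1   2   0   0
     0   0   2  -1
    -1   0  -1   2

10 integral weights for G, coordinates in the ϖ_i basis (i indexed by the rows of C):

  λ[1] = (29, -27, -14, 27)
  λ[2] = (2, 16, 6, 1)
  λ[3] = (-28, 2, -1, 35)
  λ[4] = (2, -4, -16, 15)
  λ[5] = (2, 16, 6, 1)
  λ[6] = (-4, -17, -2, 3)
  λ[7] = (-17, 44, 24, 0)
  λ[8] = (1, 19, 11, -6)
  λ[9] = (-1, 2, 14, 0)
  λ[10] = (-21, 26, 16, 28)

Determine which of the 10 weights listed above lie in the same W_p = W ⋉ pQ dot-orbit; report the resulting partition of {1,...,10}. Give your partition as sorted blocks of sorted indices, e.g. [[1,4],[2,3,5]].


A_4 Cartan matrix, 4 simple roots permuted; ρ=(1,1,1,1).

Alcove-folded reps (p=29, 10 weights, presented ϖ-order):

    λ_1+ρ ↦ (0, 3, 15, 1)
    λ_2+ρ ↦ (3, 17, 7, 2)
    λ_3+ρ ↦ (3, 17, 7, 2)
    λ_4+ρ ↦ (0, 3, 15, 1)
    λ_5+ρ ↦ (3, 17, 7, 2)
    λ_6+ρ ↦ (0, 3, 15, 1)
    λ_7+ρ ↦ (0, 3, 15, 1)
    λ_8+ρ ↦ (3, 17, 7, 2)
    λ_9+ρ ↦ (0, 3, 15, 1)
    λ_10+ρ ↦ (3, 17, 7, 2)

Linkage partition of the 10 weights (2 classes, p=29):

[[1, 4, 6, 7, 9], [2, 3, 5, 8, 10]]


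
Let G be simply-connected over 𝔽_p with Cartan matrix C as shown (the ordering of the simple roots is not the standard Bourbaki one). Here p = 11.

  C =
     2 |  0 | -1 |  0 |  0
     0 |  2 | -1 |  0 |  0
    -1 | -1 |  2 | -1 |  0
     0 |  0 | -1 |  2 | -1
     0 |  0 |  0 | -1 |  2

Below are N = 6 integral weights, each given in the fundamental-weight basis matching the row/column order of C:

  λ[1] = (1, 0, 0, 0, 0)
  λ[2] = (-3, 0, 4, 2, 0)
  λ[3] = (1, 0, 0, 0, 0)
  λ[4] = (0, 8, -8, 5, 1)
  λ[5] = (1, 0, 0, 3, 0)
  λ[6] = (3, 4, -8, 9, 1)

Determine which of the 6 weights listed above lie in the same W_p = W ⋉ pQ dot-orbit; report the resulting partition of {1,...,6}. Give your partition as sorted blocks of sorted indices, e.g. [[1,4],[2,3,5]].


Dynkin diagram of C (from the 8 off-diagonal −1 entries): D_5.

Folding the 6 weights λ_j+ρ into Ā_11 (reps in the given 5-coord order):

  λ_1+ρ ↦ (2, 1, 1, 1, 1) · λ_2+ρ ↦ (2, 1, 1, 1, 1) · λ_3+ρ ↦ (2, 1, 1, 1, 1) · λ_4+ρ ↦ (6, 2, 0, 1, 1) · λ_5+ρ ↦ (2, 1, 1, 1, 1) · λ_6+ρ ↦ (2, 1, 1, 1, 1)

The 6 indices split into 2 linkage classes (same alcove rep ⇔ same W_11-dot-orbit):

[[1, 2, 3, 5, 6], [4]]


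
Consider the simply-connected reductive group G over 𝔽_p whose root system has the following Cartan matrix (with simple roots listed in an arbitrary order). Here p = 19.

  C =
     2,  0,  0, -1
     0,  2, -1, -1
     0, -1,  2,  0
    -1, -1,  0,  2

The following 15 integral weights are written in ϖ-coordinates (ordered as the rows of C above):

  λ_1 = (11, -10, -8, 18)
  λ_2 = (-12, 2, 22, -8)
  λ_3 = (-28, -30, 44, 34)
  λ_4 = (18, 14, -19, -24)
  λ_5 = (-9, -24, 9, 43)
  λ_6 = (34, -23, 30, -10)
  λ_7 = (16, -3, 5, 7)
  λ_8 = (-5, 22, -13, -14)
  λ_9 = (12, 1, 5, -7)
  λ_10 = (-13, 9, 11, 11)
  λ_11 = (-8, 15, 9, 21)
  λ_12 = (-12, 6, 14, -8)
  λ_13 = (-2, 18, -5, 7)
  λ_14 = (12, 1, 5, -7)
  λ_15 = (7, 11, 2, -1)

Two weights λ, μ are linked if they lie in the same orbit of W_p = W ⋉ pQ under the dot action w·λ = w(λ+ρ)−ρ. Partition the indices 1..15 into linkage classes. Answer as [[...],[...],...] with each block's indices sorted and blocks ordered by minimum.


A_4 Cartan matrix, 4 simple roots permuted; ρ=(1,1,1,1).

Alcove-folded reps (p=19, 15 weights, presented ϖ-order):

    1: (0, 4, 3, 3)
    2: (4, 11, 1, 0)
    3: (3, 2, 5, 6)
    4: (4, 11, 1, 0)
    5: (7, 4, 2, 2)
    6: (0, 4, 3, 3)
    7: (7, 4, 2, 2)
    8: (7, 4, 2, 2)
    9: (7, 4, 2, 2)
    10: (0, 4, 3, 3)
    11: (0, 4, 3, 3)
    12: (4, 11, 1, 0)
    13: (4, 11, 1, 0)
    14: (7, 4, 2, 2)
    15: (4, 11, 1, 0)

Grouping the 15 weights by Ā_19-representative: 4 linkage classes.

[[1, 6, 10, 11], [2, 4, 12, 13, 15], [3], [5, 7, 8, 9, 14]]


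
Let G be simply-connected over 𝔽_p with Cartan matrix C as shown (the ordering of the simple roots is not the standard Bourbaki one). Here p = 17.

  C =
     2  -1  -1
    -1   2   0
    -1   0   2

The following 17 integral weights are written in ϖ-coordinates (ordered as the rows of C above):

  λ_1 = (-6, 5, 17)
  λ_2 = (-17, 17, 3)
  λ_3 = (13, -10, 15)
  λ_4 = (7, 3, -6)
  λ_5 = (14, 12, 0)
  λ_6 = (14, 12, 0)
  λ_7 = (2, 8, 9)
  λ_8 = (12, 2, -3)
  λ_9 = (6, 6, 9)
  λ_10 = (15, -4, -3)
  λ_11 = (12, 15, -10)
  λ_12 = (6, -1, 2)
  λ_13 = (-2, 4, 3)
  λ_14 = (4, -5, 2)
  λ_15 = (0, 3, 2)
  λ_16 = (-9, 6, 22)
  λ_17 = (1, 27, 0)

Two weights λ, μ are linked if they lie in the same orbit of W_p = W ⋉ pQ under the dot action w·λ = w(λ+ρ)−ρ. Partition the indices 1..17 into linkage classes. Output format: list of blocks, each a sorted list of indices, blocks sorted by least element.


Cartan matrix: type A_3 (|W|=24); un-permuting the 3 rows.

Each λ_j+ρ reduced to Ā_17; 3-tuples below use C's row order:

  λ_1 → (4, 1, 11);  λ_2 → (4, 1, 11);  λ_3 → (1, 4, 3);  λ_4 → (3, 4, 5);  λ_5 → (4, 1, 11);  λ_6 → (4, 1, 11);  λ_7 → (3, 4, 5);  λ_8 → (11, 3, 2);  λ_9 → (7, 0, 3);  λ_10 → (11, 3, 2);  λ_11 → (1, 4, 3);  λ_12 → (7, 0, 3);  λ_13 → (1, 4, 3);  λ_14 → (1, 4, 3);  λ_15 → (1, 4, 3);  λ_16 → (2, 5, 9);  λ_17 → (11, 3, 2)

The 17 indices split into 6 linkage classes (same alcove rep ⇔ same W_17-dot-orbit):

[[1, 2, 5, 6], [3, 11, 13, 14, 15], [4, 7], [8, 10, 17], [9, 12], [16]]


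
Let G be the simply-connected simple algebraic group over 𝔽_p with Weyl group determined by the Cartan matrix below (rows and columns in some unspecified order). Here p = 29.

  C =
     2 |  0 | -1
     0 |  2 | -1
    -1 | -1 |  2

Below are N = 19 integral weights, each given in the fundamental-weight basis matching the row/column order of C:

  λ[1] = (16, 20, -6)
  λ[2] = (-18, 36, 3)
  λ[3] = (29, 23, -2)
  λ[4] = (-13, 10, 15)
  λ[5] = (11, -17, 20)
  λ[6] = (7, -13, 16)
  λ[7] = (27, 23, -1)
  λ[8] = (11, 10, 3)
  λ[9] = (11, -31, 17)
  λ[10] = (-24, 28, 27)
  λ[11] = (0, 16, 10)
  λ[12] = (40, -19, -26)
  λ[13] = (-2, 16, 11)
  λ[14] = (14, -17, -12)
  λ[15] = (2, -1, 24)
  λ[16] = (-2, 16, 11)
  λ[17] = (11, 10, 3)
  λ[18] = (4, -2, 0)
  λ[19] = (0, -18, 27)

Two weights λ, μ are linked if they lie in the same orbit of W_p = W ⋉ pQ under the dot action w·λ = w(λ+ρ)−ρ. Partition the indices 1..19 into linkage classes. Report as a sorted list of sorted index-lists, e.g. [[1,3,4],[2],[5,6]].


C ↔ A_3 under row/col permutation; |W(A_3)| = 24.

Alcove-folded reps (p=29, 19 weights, presented ϖ-order):

    λ_1 → (8, 12, 5)
    λ_2 → (8, 12, 5)
    λ_3 → (5, 1, 0)
    λ_4 → (12, 11, 4)
    λ_5 → (8, 12, 5)
    λ_6 → (8, 12, 5)
    λ_7 → (5, 1, 0)
    λ_8 → (12, 11, 4)
    λ_9 → (1, 17, 11)
    λ_10 → (5, 1, 0)
    λ_11 → (1, 17, 11)
    λ_12 → (12, 11, 4)
    λ_13 → (1, 17, 11)
    λ_14 → (12, 11, 4)
    λ_15 → (3, 0, 25)
    λ_16 → (1, 17, 11)
    λ_17 → (12, 11, 4)
    λ_18 → (5, 1, 0)
    λ_19 → (1, 17, 11)

Partition of {1..19} into 5 W_29-dot-orbits:

[[1, 2, 5, 6], [3, 7, 10, 18], [4, 8, 12, 14, 17], [9, 11, 13, 16, 19], [15]]


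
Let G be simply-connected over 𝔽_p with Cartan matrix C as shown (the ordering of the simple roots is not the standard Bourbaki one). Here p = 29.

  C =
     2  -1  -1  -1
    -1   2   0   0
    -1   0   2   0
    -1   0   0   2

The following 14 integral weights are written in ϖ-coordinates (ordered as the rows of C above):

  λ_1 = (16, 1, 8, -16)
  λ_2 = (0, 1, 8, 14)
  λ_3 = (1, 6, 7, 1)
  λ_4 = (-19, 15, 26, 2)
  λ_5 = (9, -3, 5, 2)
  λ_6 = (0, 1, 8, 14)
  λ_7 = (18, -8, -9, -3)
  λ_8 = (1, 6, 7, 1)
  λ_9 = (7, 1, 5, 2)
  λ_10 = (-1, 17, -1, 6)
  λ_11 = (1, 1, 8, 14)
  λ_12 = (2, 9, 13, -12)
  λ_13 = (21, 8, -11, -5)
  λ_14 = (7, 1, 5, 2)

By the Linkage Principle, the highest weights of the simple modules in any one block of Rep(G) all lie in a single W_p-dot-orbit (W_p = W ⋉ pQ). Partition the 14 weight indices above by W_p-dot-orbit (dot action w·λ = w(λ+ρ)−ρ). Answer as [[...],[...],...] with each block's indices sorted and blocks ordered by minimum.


Dynkin diagram of C (from the 6 off-diagonal −1 entries): D_4.

Ā_29 reps of the 14 weights (D_4, coords as presented):

  λ_1+ρ ↦ (1, 2, 9, 15)
  λ_2+ρ ↦ (1, 2, 9, 15)
  λ_3+ρ ↦ (2, 7, 8, 2)
  λ_4+ρ ↦ (1, 2, 9, 15)
  λ_5+ρ ↦ (8, 2, 6, 3)
  λ_6+ρ ↦ (1, 2, 9, 15)
  λ_7+ρ ↦ (2, 7, 8, 2)
  λ_8+ρ ↦ (2, 7, 8, 2)
  λ_9+ρ ↦ (8, 2, 6, 3)
  λ_10+ρ ↦ (0, 18, 0, 7)
  λ_11+ρ ↦ (1, 2, 9, 15)
  λ_12+ρ ↦ (8, 2, 6, 3)
  λ_13+ρ ↦ (2, 7, 8, 2)
  λ_14+ρ ↦ (8, 2, 6, 3)

Grouping the 14 weights by Ā_29-representative: 4 linkage classes.

[[1, 2, 4, 6, 11], [3, 7, 8, 13], [5, 9, 12, 14], [10]]


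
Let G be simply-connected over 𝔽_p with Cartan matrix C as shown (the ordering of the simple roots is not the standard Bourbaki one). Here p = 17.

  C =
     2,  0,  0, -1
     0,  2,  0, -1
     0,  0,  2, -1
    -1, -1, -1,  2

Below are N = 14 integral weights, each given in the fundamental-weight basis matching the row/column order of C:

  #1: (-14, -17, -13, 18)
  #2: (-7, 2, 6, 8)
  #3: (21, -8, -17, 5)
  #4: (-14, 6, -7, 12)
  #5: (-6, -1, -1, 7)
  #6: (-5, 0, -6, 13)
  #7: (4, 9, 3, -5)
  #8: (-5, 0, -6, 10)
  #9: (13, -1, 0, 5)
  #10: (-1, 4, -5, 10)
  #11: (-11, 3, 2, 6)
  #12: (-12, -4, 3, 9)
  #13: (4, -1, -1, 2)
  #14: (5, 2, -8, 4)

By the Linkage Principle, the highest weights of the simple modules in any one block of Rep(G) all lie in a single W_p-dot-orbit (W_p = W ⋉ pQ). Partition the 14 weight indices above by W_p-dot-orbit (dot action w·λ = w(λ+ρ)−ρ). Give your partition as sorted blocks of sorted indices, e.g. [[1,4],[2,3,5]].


C ↔ D_4 under row/col permutation; |W(D_4)| = 192.

Each λ_j+ρ reduced to Ā_17; 4-tuples below use C's row order:

  λ_1+ρ ↦ (4, 1, 5, 2) · λ_2+ρ ↦ (4, 1, 5, 2) · λ_3+ρ ↦ (0, 5, 4, 1) · λ_4+ρ ↦ (7, 1, 0, 3) · λ_5+ρ ↦ (5, 0, 0, 3) · λ_6+ρ ↦ (4, 1, 5, 2) · λ_7+ρ ↦ (1, 6, 0, 4) · λ_8+ρ ↦ (4, 1, 5, 2) · λ_9+ρ ↦ (7, 1, 0, 3) · λ_10+ρ ↦ (0, 5, 4, 1) · λ_11+ρ ↦ (7, 1, 0, 3) · λ_12+ρ ↦ (7, 1, 0, 3) · λ_13+ρ ↦ (5, 0, 0, 3) · λ_14+ρ ↦ (4, 1, 5, 2)

Partition of {1..14} into 5 W_17-dot-orbits:

[[1, 2, 6, 8, 14], [3, 10], [4, 9, 11, 12], [5, 13], [7]]


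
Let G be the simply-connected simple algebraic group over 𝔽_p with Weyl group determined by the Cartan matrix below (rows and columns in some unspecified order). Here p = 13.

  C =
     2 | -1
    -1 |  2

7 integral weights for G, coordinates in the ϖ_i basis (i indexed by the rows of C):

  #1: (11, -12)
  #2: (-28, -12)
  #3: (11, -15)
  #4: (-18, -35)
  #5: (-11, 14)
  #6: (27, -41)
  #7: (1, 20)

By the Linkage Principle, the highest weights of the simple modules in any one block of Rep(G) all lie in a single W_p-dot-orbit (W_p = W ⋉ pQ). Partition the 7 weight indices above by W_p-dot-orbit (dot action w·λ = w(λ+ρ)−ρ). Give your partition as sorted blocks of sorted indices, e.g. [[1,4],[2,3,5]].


A_2 Cartan matrix, 2 simple roots permuted; ρ=(1,1).

Alcove-folded reps (p=13, 7 weights, presented ϖ-order):

  [1] (1, 11) · [2] (1, 11) · [3] (1, 11) · [4] (1, 8) · [5] (8, 3) · [6] (1, 11) · [7] (8, 3)

Partition of {1..7} into 3 W_13-dot-orbits:

[[1, 2, 3, 6], [4], [5, 7]]


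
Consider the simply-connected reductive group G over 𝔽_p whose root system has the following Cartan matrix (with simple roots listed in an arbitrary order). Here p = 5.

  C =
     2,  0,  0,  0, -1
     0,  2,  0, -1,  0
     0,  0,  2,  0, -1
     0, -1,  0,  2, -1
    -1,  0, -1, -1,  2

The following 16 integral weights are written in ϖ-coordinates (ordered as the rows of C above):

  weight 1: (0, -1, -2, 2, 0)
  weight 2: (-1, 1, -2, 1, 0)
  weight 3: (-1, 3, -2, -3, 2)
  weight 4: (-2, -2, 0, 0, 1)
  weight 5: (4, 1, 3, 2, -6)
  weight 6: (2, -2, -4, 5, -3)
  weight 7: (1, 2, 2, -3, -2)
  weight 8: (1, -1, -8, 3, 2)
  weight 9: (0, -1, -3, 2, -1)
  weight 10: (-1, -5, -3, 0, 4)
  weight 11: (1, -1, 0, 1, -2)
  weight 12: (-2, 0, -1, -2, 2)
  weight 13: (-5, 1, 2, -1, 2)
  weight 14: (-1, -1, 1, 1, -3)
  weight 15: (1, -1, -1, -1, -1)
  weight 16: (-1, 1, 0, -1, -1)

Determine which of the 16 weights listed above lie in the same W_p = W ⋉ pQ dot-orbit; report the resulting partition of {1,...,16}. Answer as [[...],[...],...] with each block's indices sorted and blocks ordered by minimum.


Type D_5, rank 5, |W|=1920; reorder rows/cols to standard.

W_5-reps of the 16 weights in Ā_5 (same 5-coord order as C):

  [1] (1, 0, 1, 0, 0)
  [2] (0, 2, 1, 0, 0)
  [3] (0, 2, 1, 0, 0)
  [4] (1, 1, 1, 0, 1)
  [5] (0, 2, 1, 0, 0)
  [6] (1, 1, 1, 0, 1)
  [7] (1, 0, 0, 1, 1)
  [8] (0, 2, 1, 0, 0)
  [9] (1, 0, 0, 1, 1)
  [10] (1, 0, 1, 0, 0)
  [11] (1, 0, 0, 1, 1)
  [12] (1, 0, 0, 1, 1)
  [13] (1, 0, 0, 1, 1)
  [14] (2, 0, 0, 0, 0)
  [15] (2, 0, 0, 0, 0)
  [16] (0, 2, 1, 0, 0)

Linkage partition of the 16 weights (5 classes, p=5):

[[1, 10], [2, 3, 5, 8, 16], [4, 6], [7, 9, 11, 12, 13], [14, 15]]


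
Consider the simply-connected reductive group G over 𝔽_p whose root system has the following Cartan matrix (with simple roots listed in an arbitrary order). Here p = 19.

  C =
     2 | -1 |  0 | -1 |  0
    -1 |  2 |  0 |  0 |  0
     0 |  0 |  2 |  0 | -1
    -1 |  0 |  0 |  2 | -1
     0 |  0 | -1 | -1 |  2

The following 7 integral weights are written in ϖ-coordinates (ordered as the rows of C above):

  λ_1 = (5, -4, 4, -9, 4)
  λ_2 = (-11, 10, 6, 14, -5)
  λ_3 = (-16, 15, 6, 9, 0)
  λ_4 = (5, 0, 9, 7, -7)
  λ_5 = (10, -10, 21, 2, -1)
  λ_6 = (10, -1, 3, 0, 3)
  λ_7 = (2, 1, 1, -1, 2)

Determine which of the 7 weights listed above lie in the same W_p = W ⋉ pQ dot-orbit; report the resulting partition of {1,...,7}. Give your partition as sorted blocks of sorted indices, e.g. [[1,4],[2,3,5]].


Dynkin diagram of C (from the 8 off-diagonal −1 entries): A_5.

Folding the 7 weights λ_j+ρ into Ā_19 (reps in the given 5-coord order):

  λ_1 → (3, 2, 2, 0, 3) · λ_2 → (10, 1, 3, 1, 4) · λ_3 → (10, 1, 3, 1, 4) · λ_4 → (6, 1, 4, 2, 6) · λ_5 → (3, 2, 2, 0, 3) · λ_6 → (10, 1, 3, 1, 4) · λ_7 → (3, 2, 2, 0, 3)

These 7 weights hit 3 W_19-dot-orbits; sizes (3, 3, 1):

[[1, 5, 7], [2, 3, 6], [4]]


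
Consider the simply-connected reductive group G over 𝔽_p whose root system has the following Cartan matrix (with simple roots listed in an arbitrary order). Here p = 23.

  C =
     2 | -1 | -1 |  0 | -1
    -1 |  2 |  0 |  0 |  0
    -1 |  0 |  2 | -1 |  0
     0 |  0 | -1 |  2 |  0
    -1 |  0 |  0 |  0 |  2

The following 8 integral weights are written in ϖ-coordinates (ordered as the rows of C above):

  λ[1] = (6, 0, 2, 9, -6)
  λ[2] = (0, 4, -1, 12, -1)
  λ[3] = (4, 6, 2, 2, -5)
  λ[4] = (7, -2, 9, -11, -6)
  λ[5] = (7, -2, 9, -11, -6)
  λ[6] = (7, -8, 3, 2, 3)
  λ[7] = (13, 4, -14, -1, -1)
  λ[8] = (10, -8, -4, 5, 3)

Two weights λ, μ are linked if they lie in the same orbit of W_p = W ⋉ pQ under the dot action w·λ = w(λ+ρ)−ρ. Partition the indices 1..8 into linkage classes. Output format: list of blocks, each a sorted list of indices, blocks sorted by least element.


D_5 Cartan matrix, 5 simple roots permuted; ρ=(1,1,1,1,1).

Folding the 8 weights λ_j+ρ into Ā_23 (reps in the given 5-coord order):

  λ_1+ρ ↦ (2, 1, 0, 10, 5)
  λ_2+ρ ↦ (1, 5, 0, 13, 0)
  λ_3+ρ ↦ (1, 7, 3, 3, 4)
  λ_4+ρ ↦ (2, 1, 0, 10, 5)
  λ_5+ρ ↦ (2, 1, 0, 10, 5)
  λ_6+ρ ↦ (1, 7, 3, 3, 4)
  λ_7+ρ ↦ (1, 5, 0, 13, 0)
  λ_8+ρ ↦ (1, 7, 3, 3, 4)

The 8 indices split into 3 linkage classes (same alcove rep ⇔ same W_23-dot-orbit):

[[1, 4, 5], [2, 7], [3, 6, 8]]


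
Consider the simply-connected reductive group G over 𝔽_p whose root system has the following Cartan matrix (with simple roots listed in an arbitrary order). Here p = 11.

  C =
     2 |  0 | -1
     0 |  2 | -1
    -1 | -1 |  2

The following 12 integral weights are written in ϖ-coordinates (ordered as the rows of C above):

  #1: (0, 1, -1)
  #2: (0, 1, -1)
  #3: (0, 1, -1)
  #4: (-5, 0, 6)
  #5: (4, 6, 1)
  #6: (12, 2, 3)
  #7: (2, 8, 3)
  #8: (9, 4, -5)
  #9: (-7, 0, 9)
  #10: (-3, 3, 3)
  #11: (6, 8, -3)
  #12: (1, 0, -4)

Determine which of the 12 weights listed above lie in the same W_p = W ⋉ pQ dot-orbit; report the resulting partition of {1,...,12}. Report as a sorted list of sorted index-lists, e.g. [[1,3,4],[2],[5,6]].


Type A_3, rank 3, |W|=24; reorder rows/cols to standard.

Alcove-folded reps (p=11, 12 weights, presented ϖ-order):

  λ_1 → (1, 2, 0) · λ_2 → (1, 2, 0) · λ_3 → (1, 2, 0) · λ_4 → (4, 1, 3) · λ_5 → (2, 4, 2) · λ_6 → (2, 4, 2) · λ_7 → (2, 4, 2) · λ_8 → (6, 1, 4) · λ_9 → (6, 1, 4) · λ_10 → (2, 4, 2) · λ_11 → (2, 4, 2) · λ_12 → (1, 2, 0)

4 distinct reps among the 12 weights ⇒ 4 W_11-linkage classes:

[[1, 2, 3, 12], [4], [5, 6, 7, 10, 11], [8, 9]]


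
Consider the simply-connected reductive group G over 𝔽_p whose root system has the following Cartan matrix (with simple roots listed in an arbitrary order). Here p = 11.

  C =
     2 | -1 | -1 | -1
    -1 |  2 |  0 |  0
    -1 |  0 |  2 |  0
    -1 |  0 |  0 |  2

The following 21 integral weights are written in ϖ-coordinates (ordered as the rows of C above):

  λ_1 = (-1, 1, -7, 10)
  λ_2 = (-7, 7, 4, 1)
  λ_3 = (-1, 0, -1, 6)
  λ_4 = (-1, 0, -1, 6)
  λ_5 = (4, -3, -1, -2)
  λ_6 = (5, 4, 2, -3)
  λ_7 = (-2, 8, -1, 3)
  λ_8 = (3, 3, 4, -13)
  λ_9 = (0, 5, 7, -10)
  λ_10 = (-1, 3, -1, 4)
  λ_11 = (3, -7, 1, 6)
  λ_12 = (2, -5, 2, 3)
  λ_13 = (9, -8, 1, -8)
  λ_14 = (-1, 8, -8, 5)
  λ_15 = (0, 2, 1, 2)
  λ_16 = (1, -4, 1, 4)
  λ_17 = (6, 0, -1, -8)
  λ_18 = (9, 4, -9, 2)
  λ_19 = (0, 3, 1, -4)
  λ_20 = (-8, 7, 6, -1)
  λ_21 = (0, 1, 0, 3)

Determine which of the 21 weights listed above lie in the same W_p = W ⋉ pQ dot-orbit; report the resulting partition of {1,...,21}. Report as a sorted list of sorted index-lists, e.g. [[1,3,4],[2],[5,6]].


D_4 Cartan matrix, 4 simple roots permuted; ρ=(1,1,1,1).

Alcove-folded reps (p=11, 21 weights, presented ϖ-order):

  λ_1 → (0, 4, 0, 5)
  λ_2 → (1, 2, 1, 4)
  λ_3 → (0, 1, 0, 7)
  λ_4 → (0, 1, 0, 7)
  λ_5 → (2, 2, 0, 1)
  λ_6 → (2, 2, 0, 1)
  λ_7 → (1, 7, 0, 2)
  λ_8 → (1, 3, 2, 3)
  λ_9 → (2, 2, 0, 1)
  λ_10 → (0, 4, 0, 5)
  λ_11 → (0, 4, 0, 5)
  λ_12 → (1, 3, 2, 3)
  λ_13 → (1, 3, 2, 3)
  λ_14 → (2, 2, 0, 1)
  λ_15 → (1, 3, 2, 3)
  λ_16 → (1, 2, 1, 4)
  λ_17 → (0, 1, 0, 7)
  λ_18 → (1, 2, 1, 4)
  λ_19 → (2, 2, 0, 1)
  λ_20 → (0, 1, 0, 7)
  λ_21 → (1, 2, 1, 4)

6 distinct reps among the 21 weights ⇒ 6 W_11-linkage classes:

[[1, 10, 11], [2, 16, 18, 21], [3, 4, 17, 20], [5, 6, 9, 14, 19], [7], [8, 12, 13, 15]]


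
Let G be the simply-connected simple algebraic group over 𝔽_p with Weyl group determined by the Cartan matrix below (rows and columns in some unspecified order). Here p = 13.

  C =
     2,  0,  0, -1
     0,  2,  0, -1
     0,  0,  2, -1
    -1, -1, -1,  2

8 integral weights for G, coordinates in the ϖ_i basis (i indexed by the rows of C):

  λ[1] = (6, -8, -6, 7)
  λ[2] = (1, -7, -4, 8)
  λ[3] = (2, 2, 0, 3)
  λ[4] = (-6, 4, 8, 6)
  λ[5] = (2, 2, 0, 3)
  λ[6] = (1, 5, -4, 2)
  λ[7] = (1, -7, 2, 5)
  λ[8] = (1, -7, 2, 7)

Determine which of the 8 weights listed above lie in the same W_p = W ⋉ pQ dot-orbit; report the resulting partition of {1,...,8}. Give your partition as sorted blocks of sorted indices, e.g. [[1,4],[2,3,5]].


C ↔ D_4 under row/col permutation; |W(D_4)| = 192.

λ_j+ρ reflected into Ā_13 (⟨·,θ^∨⟩≤13); 4-tuples as given:

  1: (3, 3, 1, 2) · 2: (2, 6, 3, 0) · 3: (3, 3, 1, 2) · 4: (3, 3, 1, 2) · 5: (3, 3, 1, 2) · 6: (2, 6, 3, 0) · 7: (2, 6, 3, 0) · 8: (2, 6, 3, 0)

2 distinct reps among the 8 weights ⇒ 2 W_13-linkage classes:

[[1, 3, 4, 5], [2, 6, 7, 8]]


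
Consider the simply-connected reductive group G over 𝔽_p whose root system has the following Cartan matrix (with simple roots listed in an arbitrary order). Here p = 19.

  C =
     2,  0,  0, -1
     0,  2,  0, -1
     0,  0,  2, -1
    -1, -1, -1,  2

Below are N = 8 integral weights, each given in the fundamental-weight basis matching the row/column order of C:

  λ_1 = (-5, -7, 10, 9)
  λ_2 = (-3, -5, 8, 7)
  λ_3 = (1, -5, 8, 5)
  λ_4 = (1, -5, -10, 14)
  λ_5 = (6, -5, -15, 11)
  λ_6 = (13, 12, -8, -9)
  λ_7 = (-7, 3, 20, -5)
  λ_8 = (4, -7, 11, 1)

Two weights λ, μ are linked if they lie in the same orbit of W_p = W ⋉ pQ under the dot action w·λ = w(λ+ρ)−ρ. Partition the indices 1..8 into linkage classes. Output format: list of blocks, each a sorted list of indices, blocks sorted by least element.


D_4 Cartan matrix, 4 simple roots permuted; ρ=(1,1,1,1).

Ā_19 reps of the 8 weights (D_4, coords as presented):

  [1] (2, 4, 9, 2) · [2] (2, 4, 9, 2) · [3] (2, 4, 9, 2) · [4] (2, 4, 9, 2) · [5] (1, 2, 8, 4) · [6] (1, 2, 8, 4) · [7] (2, 4, 9, 2) · [8] (1, 2, 8, 4)

2 distinct reps among the 8 weights ⇒ 2 W_19-linkage classes:

[[1, 2, 3, 4, 7], [5, 6, 8]]


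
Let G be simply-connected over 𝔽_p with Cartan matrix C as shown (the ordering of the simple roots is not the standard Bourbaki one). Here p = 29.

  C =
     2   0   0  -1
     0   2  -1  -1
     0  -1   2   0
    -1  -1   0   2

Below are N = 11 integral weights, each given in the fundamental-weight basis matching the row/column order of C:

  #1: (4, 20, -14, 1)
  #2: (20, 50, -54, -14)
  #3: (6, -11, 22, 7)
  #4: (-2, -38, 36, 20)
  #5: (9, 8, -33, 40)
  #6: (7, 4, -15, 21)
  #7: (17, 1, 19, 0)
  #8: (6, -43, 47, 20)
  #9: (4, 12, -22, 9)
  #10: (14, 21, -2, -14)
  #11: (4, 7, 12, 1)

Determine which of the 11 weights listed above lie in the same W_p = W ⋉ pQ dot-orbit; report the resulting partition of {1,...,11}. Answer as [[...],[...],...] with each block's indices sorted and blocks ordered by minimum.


Root system A_4: the 4×4 matrix C matches after relabeling.

Ā_29 reps of the 11 weights (A_4, coords as presented):

  λ_1 → (5, 8, 13, 2) · λ_2 → (2, 8, 1, 13) · λ_3 → (5, 8, 13, 2) · λ_4 → (8, 12, 8, 1) · λ_5 → (6, 2, 8, 1) · λ_6 → (2, 8, 1, 13) · λ_7 → (6, 2, 8, 1) · λ_8 → (5, 8, 13, 2) · λ_9 → (5, 8, 13, 2) · λ_10 → (2, 8, 1, 13) · λ_11 → (5, 8, 13, 2)

These 11 weights hit 4 W_29-dot-orbits; sizes (5, 3, 1, 2):

[[1, 3, 8, 9, 11], [2, 6, 10], [4], [5, 7]]


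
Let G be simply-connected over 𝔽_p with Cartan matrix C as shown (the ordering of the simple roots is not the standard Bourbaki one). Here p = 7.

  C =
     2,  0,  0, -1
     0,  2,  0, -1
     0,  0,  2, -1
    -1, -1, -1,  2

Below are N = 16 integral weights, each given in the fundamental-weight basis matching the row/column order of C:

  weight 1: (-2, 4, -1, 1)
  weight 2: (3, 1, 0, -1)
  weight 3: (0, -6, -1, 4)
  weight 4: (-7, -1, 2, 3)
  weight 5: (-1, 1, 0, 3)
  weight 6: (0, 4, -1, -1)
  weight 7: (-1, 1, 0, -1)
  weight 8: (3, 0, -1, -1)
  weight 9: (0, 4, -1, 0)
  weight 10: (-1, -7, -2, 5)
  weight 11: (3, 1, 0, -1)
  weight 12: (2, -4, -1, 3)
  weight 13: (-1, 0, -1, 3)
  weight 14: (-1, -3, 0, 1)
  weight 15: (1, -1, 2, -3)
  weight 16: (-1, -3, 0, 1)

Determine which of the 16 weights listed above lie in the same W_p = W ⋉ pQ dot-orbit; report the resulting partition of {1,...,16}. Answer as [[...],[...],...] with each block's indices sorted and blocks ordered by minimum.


Type D_4, rank 4, |W|=192; reorder rows/cols to standard.

λ_j+ρ reflected into Ā_7 (⟨·,θ^∨⟩≤7); 4-tuples as given:

  1: (1, 5, 0, 0) · 2: (4, 2, 1, 0) · 3: (1, 5, 0, 0) · 4: (4, 2, 1, 0) · 5: (0, 2, 1, 0) · 6: (1, 5, 0, 0) · 7: (0, 2, 1, 0) · 8: (4, 1, 0, 0) · 9: (1, 5, 0, 0) · 10: (1, 5, 0, 0) · 11: (4, 2, 1, 0) · 12: (3, 3, 0, 0) · 13: (0, 1, 0, 2) · 14: (0, 2, 1, 0) · 15: (0, 2, 1, 0) · 16: (0, 2, 1, 0)

Partition of {1..16} into 6 W_7-dot-orbits:

[[1, 3, 6, 9, 10], [2, 4, 11], [5, 7, 14, 15, 16], [8], [12], [13]]
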